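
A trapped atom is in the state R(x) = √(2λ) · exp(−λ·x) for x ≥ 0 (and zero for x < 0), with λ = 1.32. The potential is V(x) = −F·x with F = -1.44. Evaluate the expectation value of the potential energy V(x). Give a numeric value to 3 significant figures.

0.545

⟨V⟩ = ∫ V(x)·|R|² dx.
Every integrand reduces to terms xʲ·e^(−2λx) on [0, ∞); use ∫₀^∞ xʲ·e^(−2λx) dx = j!/(2λ)^(j+1).
⟨V⟩ = 0.54545.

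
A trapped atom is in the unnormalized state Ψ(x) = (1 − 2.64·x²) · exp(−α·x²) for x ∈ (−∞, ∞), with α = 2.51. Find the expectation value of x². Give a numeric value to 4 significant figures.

0.06714

⟨x²⟩ = ∫ x²·|Ψ|² dx / ∫|Ψ|² dx (integrals over the domain).
Expand each integrand as polynomial × e^(−2αx²) and use ∫x^(2j)·e^(−2αx²) dx = (2j−1)!!/(4α)^j · √(π/(2α)), odd powers → 0; here √(π/(2α)) = 0.79108.
State is unnormalized: ∫|Ψ|² dx = 0.53915, and ∫Ψ*·x²·Ψ dx = 0.036201, so ⟨x²⟩ = 0.036201 / 0.53915.
⟨x²⟩ = 0.067144.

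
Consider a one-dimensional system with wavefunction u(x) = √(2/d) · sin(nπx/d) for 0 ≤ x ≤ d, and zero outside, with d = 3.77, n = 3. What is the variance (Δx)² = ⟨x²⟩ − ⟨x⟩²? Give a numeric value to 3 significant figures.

1.10

Compute ⟨x⟩ and ⟨x²⟩ separately, then (Δx)² = ⟨x²⟩ − ⟨x⟩².
With sin²θ = (1 − cos2θ)/2 on 0 ≤ x ≤ d: ∫sin²(nπx/d) dx = d/2, ∫x·sin²(nπx/d) dx = d²/4, ∫x²·sin²(nπx/d) dx = d³·(1/6 − 1/(4n²π²)); higher powers xᵏ the same way, integrating xᵏ·cos(2nπx/d) by parts.
⟨x⟩ = 1.8850 and ⟨x²⟩ = 4.6576.
(Δx)² = 4.6576 − (1.8850)² = 1.1044.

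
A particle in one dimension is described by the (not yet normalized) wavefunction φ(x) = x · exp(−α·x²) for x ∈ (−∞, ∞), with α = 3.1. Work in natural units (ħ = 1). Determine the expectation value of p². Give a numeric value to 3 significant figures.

p² φ = −ħ² d²φ/dx²; ⟨p²⟩ = −ħ² ∫ φ*·φ'' dx / ∫|φ|² dx.
Expand each integrand as polynomial × e^(−2αx²) and use ∫x^(2j)·e^(−2αx²) dx = (2j−1)!!/(4α)^j · √(π/(2α)), odd powers → 0; here √(π/(2α)) = 0.71183. Differentiate with the product rule, d/dx e^(−αx²) = −2αx·e^(−αx²).
State is unnormalized: ∫|φ|² dx = 0.057406, and ∫φ*·(−ħ² φ'') dx = 0.53388, so ⟨p²⟩ = 0.53388 / 0.057406.
⟨p²⟩ = 9.3000.

9.30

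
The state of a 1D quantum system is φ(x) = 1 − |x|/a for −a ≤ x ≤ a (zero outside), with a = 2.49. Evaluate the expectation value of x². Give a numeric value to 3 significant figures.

⟨x²⟩ = ∫ x²·|φ|² dx / ∫|φ|² dx (integrals over the domain).
φ is even, so ∫ over [−a, a] = 2∫₀ᵃ with φ = 1 − x/a there: ∫₀ᵃ (1 − x/a)² dx = a/3, ∫₀ᵃ x²(1 − x/a)² dx = a³/30, ∫₀ᵃ x⁴(1 − x/a)² dx = a⁵/105.
State is unnormalized: ∫|φ|² dx = 1.6600, and ∫φ*·x²·φ dx = 1.0292, so ⟨x²⟩ = 1.0292 / 1.6600.
⟨x²⟩ = 0.62001.

0.620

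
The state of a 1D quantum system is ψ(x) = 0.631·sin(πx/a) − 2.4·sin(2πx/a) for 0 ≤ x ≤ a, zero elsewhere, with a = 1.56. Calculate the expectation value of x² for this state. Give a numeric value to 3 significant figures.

⟨x²⟩ = ∫ x²·|ψ|² dx / ∫|ψ|² dx (integrals over the domain).
On 0 ≤ x ≤ a (j ≠ l): ∫sin²(jπx/a) dx = a/2, ∫sin(jπx/a)·sin(lπx/a) dx = 0; diagonal moments ∫x·sin²(jπx/a) dx = a²/4, ∫x²·sin²(jπx/a) dx = a³·(1/6 − 1/(4j²π²)); cross terms ∫x·sin(jπx/a)·sin(lπx/a) dx = 0 for j + l even and −4jla²/(π²(j² − l²)²) for j + l odd, ∫x²·sin(jπx/a)·sin(lπx/a) dx = (−1)^(j+l)·4jla³/(π²(j² − l²)²); higher powers the same way via product-to-sum and parts.
State is unnormalized: ∫|ψ|² dx = 4.8034, and ∫ψ*·x²·ψ dx = 4.7553, so ⟨x²⟩ = 4.7553 / 4.8034.
⟨x²⟩ = 0.99000.

0.990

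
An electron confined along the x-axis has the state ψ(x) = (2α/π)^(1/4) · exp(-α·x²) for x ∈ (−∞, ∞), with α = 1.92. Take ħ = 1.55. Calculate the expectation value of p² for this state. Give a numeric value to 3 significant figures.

4.61

p² ψ = −ħ² d²ψ/dx²; ⟨p²⟩ = −ħ² ∫ ψ*·ψ'' dx.
Gaussian moments: ∫x^(2j)·e^(−2αx²) dx = (2j−1)!!/(4α)^j · √(π/(2α)), odd powers integrate to 0; here √(π/(2α)) = 0.90450. Derivatives: d/dx e^(−αx²) = −2αx·e^(−αx²), d²/dx² e^(−αx²) = (4α²x² − 2α)·e^(−αx²).
⟨p²⟩ = 4.6128.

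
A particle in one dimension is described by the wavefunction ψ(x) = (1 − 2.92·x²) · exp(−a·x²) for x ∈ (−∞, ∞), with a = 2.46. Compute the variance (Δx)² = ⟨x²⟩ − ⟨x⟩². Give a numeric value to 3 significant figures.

Compute ⟨x⟩ and ⟨x²⟩ separately, then (Δx)² = ⟨x²⟩ − ⟨x⟩².
Expand each integrand as polynomial × e^(−2ax²) and use ∫x^(2j)·e^(−2ax²) dx = (2j−1)!!/(4a)^j · √(π/(2a)), odd powers → 0; here √(π/(2a)) = 0.79908.
Normalization: ∫|ψ|² dx = 0.53593.
⟨x⟩ = 0.0000 and ⟨x²⟩ = 0.081885.
(Δx)² = 0.081885 − (0.0000)² = 0.081885.

0.0819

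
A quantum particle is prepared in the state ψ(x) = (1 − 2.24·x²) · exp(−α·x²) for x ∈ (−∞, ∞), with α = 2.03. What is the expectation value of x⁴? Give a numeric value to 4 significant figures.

⟨x⁴⟩ = ∫ x⁴·|ψ|² dx / ∫|ψ|² dx (integrals over the domain).
Expand each integrand as polynomial × e^(−2αx²) and use ∫x^(2j)·e^(−2αx²) dx = (2j−1)!!/(4α)^j · √(π/(2α)), odd powers → 0; here √(π/(2α)) = 0.87965.
State is unnormalized: ∫|ψ|² dx = 0.59515, and ∫ψ*·x⁴·ψ dx = 0.036217, so ⟨x⁴⟩ = 0.036217 / 0.59515.
⟨x⁴⟩ = 0.060853.

0.06085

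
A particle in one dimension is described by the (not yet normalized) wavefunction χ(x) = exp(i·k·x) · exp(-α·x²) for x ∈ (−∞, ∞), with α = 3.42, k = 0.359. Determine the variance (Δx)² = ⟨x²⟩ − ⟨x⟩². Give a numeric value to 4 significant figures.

Compute ⟨x⟩ and ⟨x²⟩ separately, then (Δx)² = ⟨x²⟩ − ⟨x⟩².
Gaussian moments: ∫x^(2j)·e^(−2αx²) dx = (2j−1)!!/(4α)^j · √(π/(2α)), odd powers integrate to 0; here √(π/(2α)) = 0.67771.
Normalization: ∫|χ|² dx = 0.67771.
⟨x⟩ = 0.0000 and ⟨x²⟩ = 0.073099.
(Δx)² = 0.073099 − (0.0000)² = 0.073099.

0.07310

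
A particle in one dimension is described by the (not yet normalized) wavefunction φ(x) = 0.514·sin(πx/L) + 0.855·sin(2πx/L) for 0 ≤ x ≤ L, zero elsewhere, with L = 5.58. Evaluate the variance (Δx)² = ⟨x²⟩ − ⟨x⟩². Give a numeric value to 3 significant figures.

1.10

Compute ⟨x⟩ and ⟨x²⟩ separately, then (Δx)² = ⟨x²⟩ − ⟨x⟩².
On 0 ≤ x ≤ L (j ≠ l): ∫sin²(jπx/L) dx = L/2, ∫sin(jπx/L)·sin(lπx/L) dx = 0; diagonal moments ∫x·sin²(jπx/L) dx = L²/4, ∫x²·sin²(jπx/L) dx = L³·(1/6 − 1/(4j²π²)); cross terms ∫x·sin(jπx/L)·sin(lπx/L) dx = 0 for j + l even and −4jlL²/(π²(j² − l²)²) for j + l odd, ∫x²·sin(jπx/L)·sin(lπx/L) dx = (−1)^(j+l)·4jlL³/(π²(j² − l²)²); higher powers the same way via product-to-sum and parts.
Normalization: ∫|φ|² dx = 2.7767.
⟨x⟩ = 1.9023 and ⟨x²⟩ = 4.7172.
(Δx)² = 4.7172 − (1.9023)² = 1.0983.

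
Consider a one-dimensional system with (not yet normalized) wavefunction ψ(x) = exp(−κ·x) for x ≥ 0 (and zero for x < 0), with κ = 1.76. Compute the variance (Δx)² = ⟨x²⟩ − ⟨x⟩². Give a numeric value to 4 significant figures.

Compute ⟨x⟩ and ⟨x²⟩ separately, then (Δx)² = ⟨x²⟩ − ⟨x⟩².
Every integrand reduces to terms xʲ·e^(−2κx) on [0, ∞); use ∫₀^∞ xʲ·e^(−2κx) dx = j!/(2κ)^(j+1).
Normalization: ∫|ψ|² dx = 0.28409.
⟨x⟩ = 0.28409 and ⟨x²⟩ = 0.16142.
(Δx)² = 0.16142 − (0.28409)² = 0.080708.

0.08071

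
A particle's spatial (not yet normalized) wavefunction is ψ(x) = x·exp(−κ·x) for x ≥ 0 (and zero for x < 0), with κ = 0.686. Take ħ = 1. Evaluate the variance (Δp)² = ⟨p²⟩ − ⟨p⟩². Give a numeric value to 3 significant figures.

Compute ⟨p⟩ and ⟨p²⟩ separately; (Δp)² = ⟨p²⟩ − ⟨p⟩².
Differentiate x·exp(−κ·x) with the product rule; every integrand then reduces to terms xʲ·e^(−2κx) on [0, ∞), with ∫₀^∞ xʲ·e^(−2κx) dx = j!/(2κ)^(j+1).
Normalization: ∫|ψ|² dx = 0.77440.
⟨p⟩ = 0.0000 and ⟨p²⟩ = 0.47060.
(Δp)² = 0.47060 − (0.0000)² = 0.47060.

0.471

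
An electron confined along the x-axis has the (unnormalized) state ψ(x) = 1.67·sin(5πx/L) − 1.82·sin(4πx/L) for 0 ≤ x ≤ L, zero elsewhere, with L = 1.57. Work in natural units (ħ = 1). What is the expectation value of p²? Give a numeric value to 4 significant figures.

80.54

p² ψ = −ħ² d²ψ/dx²; ⟨p²⟩ = −ħ² ∫ ψ*·ψ'' dx / ∫|ψ|² dx.
d²/dx² sin(jπx/L) = −(jπ/L)²·sin(jπx/L); on 0 ≤ x ≤ L, ∫sin²(jπx/L) dx = L/2 and ∫sin(jπx/L)·sin(lπx/L) dx = 0 for j ≠ l, so only diagonal terms survive in ∫|ψ|² and ∫ψ·ψ″; ∫ψ·ψ′ dx = [ψ²/2] between the walls = 0.
State is unnormalized: ∫|ψ|² dx = 4.7895, and ∫ψ*·(−ħ² ψ'') dx = 385.73, so ⟨p²⟩ = 385.73 / 4.7895.
⟨p²⟩ = 80.537.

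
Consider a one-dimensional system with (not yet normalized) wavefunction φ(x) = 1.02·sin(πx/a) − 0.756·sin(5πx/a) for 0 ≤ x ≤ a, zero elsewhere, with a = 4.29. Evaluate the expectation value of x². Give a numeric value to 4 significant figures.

⟨x²⟩ = ∫ x²·|φ|² dx / ∫|φ|² dx (integrals over the domain).
On 0 ≤ x ≤ a (j ≠ l): ∫sin²(jπx/a) dx = a/2, ∫sin(jπx/a)·sin(lπx/a) dx = 0; diagonal moments ∫x·sin²(jπx/a) dx = a²/4, ∫x²·sin²(jπx/a) dx = a³·(1/6 − 1/(4j²π²)); cross terms ∫x·sin(jπx/a)·sin(lπx/a) dx = 0 for j + l even and −4jla²/(π²(j² − l²)²) for j + l odd, ∫x²·sin(jπx/a)·sin(lπx/a) dx = (−1)^(j+l)·4jla³/(π²(j² − l²)²); higher powers the same way via product-to-sum and parts.
State is unnormalized: ∫|φ|² dx = 3.4576, and ∫φ*·x²·φ dx = 18.657, so ⟨x²⟩ = 18.657 / 3.4576.
⟨x²⟩ = 5.3958.

5.396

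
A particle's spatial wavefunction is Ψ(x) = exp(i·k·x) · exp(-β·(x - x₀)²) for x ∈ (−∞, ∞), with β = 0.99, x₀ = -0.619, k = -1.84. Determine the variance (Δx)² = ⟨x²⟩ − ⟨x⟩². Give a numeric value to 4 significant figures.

Compute ⟨x⟩ and ⟨x²⟩ separately, then (Δx)² = ⟨x²⟩ − ⟨x⟩².
Gaussian moments (u = x − x₀): ∫u^(2j)·e^(−2βu²) du = (2j−1)!!/(4β)^j · √(π/(2β)), odd powers integrate to 0; here √(π/(2β)) = 1.2596.
Normalization: ∫|Ψ|² dx = 1.2596.
⟨x⟩ = -0.61900 and ⟨x²⟩ = 0.63569.
(Δx)² = 0.63569 − (-0.61900)² = 0.25253.

0.2525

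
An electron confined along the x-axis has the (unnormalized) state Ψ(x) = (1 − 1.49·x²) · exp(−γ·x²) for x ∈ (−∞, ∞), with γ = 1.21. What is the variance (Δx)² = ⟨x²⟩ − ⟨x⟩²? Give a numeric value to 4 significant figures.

0.1775

Compute ⟨x⟩ and ⟨x²⟩ separately, then (Δx)² = ⟨x²⟩ − ⟨x⟩².
Expand each integrand as polynomial × e^(−2γx²) and use ∫x^(2j)·e^(−2γx²) dx = (2j−1)!!/(4γ)^j · √(π/(2γ)), odd powers → 0; here √(π/(2γ)) = 1.1394.
Normalization: ∫|Ψ|² dx = 0.76180.
⟨x⟩ = 0.0000 and ⟨x²⟩ = 0.17752.
(Δx)² = 0.17752 − (0.0000)² = 0.17752.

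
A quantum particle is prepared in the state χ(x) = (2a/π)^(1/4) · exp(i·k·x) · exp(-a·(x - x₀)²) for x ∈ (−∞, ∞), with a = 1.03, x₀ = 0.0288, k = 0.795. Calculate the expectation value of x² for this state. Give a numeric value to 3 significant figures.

0.244

⟨x²⟩ = ∫ x²·|χ|² dx (integrals over the domain).
Gaussian moments (u = x − x₀): ∫u^(2j)·e^(−2au²) du = (2j−1)!!/(4a)^j · √(π/(2a)), odd powers integrate to 0; here √(π/(2a)) = 1.2349.
⟨x²⟩ = 0.24355.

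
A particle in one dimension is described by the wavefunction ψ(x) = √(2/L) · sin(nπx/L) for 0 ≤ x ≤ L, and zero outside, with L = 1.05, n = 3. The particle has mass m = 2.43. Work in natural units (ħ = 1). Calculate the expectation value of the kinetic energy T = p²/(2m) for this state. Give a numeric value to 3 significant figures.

T = −(ħ²/2m) d²/dx², so ⟨T⟩ = −(ħ²/2m) ∫ ψ*·ψ'' dx; with m = 2.43.
d/dx sin(nπx/L) = (nπ/L)·cos(nπx/L) and d²/dx² sin(nπx/L) = −(nπ/L)²·sin(nπx/L); on 0 ≤ x ≤ L, ∫sin²(nπx/L) dx = L/2 and ∫sin(nπx/L)·cos(nπx/L) dx = 0.
⟨T⟩ = 16.578.

16.6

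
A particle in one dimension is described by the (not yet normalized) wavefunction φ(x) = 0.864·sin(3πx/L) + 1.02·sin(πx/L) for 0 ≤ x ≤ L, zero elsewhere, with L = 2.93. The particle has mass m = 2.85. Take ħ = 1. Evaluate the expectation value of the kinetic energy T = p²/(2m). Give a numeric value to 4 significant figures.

0.8758

T = −(ħ²/2m) d²/dx², so ⟨T⟩ = −(ħ²/2m) ∫ φ*·φ'' dx / ∫|φ|² dx; with m = 2.85.
d²/dx² sin(jπx/L) = −(jπ/L)²·sin(jπx/L); on 0 ≤ x ≤ L, ∫sin²(jπx/L) dx = L/2 and ∫sin(jπx/L)·sin(lπx/L) dx = 0 for j ≠ l, so only diagonal terms survive in ∫|φ|² and ∫φ·φ″; ∫φ·φ′ dx = [φ²/2] between the walls = 0.
State is unnormalized: ∫|φ|² dx = 2.6178, and ∫φ*·(−ħ²/2m · φ'') dx = 2.2926, so ⟨T⟩ = 2.2926 / 2.6178.
⟨T⟩ = 0.87577.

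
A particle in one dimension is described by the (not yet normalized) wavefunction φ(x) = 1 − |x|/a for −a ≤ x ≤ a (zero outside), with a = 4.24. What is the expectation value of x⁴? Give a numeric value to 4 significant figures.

9.234

⟨x⁴⟩ = ∫ x⁴·|φ|² dx / ∫|φ|² dx (integrals over the domain).
φ is even, so ∫ over [−a, a] = 2∫₀ᵃ with φ = 1 − x/a there: ∫₀ᵃ (1 − x/a)² dx = a/3, ∫₀ᵃ x²(1 − x/a)² dx = a³/30, ∫₀ᵃ x⁴(1 − x/a)² dx = a⁵/105.
State is unnormalized: ∫|φ|² dx = 2.8267, and ∫φ*·x⁴·φ dx = 26.102, so ⟨x⁴⟩ = 26.102 / 2.8267.
⟨x⁴⟩ = 9.2341.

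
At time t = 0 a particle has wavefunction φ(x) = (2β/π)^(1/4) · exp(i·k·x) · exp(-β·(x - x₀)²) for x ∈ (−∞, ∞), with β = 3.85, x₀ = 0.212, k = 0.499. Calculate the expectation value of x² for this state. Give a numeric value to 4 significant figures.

⟨x²⟩ = ∫ x²·|φ|² dx (integrals over the domain).
Gaussian moments (u = x − x₀): ∫u^(2j)·e^(−2βu²) du = (2j−1)!!/(4β)^j · √(π/(2β)), odd powers integrate to 0; here √(π/(2β)) = 0.63875.
⟨x²⟩ = 0.10988.

0.1099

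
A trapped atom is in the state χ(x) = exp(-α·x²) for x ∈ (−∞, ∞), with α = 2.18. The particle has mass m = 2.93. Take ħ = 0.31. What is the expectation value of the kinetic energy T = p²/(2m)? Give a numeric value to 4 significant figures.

0.03575

T = −(ħ²/2m) d²/dx², so ⟨T⟩ = −(ħ²/2m) ∫ χ*·χ'' dx / ∫|χ|² dx; with m = 2.93.
Gaussian moments: ∫x^(2j)·e^(−2αx²) dx = (2j−1)!!/(4α)^j · √(π/(2α)), odd powers integrate to 0; here √(π/(2α)) = 0.84885. Derivatives: d/dx e^(−αx²) = −2αx·e^(−αx²), d²/dx² e^(−αx²) = (4α²x² − 2α)·e^(−αx²).
State is unnormalized: ∫|χ|² dx = 0.84885, and ∫χ*·(−ħ²/2m · χ'') dx = 0.030347, so ⟨T⟩ = 0.030347 / 0.84885.
⟨T⟩ = 0.035751.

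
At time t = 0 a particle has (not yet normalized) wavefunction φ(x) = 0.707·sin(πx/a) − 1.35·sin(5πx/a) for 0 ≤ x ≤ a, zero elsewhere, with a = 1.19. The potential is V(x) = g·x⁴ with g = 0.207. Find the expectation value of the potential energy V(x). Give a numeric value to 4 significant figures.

0.06949

⟨V⟩ = ∫ V(x)·|φ|² dx / ∫|φ|² dx.
On 0 ≤ x ≤ a (j ≠ l): ∫sin²(jπx/a) dx = a/2, ∫sin(jπx/a)·sin(lπx/a) dx = 0; diagonal moments ∫x·sin²(jπx/a) dx = a²/4, ∫x²·sin²(jπx/a) dx = a³·(1/6 − 1/(4j²π²)); cross terms ∫x·sin(jπx/a)·sin(lπx/a) dx = 0 for j + l even and −4jla²/(π²(j² − l²)²) for j + l odd, ∫x²·sin(jπx/a)·sin(lπx/a) dx = (−1)^(j+l)·4jla³/(π²(j² − l²)²); higher powers the same way via product-to-sum and parts.
State is unnormalized: ∫|φ|² dx = 1.3818, and ∫φ*·V(x)·φ dx = 0.096027, so ⟨V⟩ = 0.096027 / 1.3818.
⟨V⟩ = 0.069494.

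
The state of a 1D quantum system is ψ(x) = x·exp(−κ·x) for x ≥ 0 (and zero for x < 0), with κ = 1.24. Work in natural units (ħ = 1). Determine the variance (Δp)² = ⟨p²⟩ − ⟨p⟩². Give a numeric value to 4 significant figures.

1.538

Compute ⟨p⟩ and ⟨p²⟩ separately; (Δp)² = ⟨p²⟩ − ⟨p⟩².
Differentiate x·exp(−κ·x) with the product rule; every integrand then reduces to terms xʲ·e^(−2κx) on [0, ∞), with ∫₀^∞ xʲ·e^(−2κx) dx = j!/(2κ)^(j+1).
Normalization: ∫|ψ|² dx = 0.13112.
⟨p⟩ = 0.0000 and ⟨p²⟩ = 1.5376.
(Δp)² = 1.5376 − (0.0000)² = 1.5376.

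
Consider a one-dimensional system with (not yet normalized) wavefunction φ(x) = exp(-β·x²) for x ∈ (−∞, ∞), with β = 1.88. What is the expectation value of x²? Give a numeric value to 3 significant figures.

0.133

⟨x²⟩ = ∫ x²·|φ|² dx / ∫|φ|² dx (integrals over the domain).
Gaussian moments: ∫x^(2j)·e^(−2βx²) dx = (2j−1)!!/(4β)^j · √(π/(2β)), odd powers integrate to 0; here √(π/(2β)) = 0.91407.
State is unnormalized: ∫|φ|² dx = 0.91407, and ∫φ*·x²·φ dx = 0.12155, so ⟨x²⟩ = 0.12155 / 0.91407.
⟨x²⟩ = 0.13298.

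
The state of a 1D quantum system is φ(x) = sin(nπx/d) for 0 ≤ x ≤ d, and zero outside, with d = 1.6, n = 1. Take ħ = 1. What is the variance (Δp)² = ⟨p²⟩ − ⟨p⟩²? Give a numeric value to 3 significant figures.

3.86

Compute ⟨p⟩ and ⟨p²⟩ separately; (Δp)² = ⟨p²⟩ − ⟨p⟩².
d/dx sin(nπx/d) = (nπ/d)·cos(nπx/d) and d²/dx² sin(nπx/d) = −(nπ/d)²·sin(nπx/d); on 0 ≤ x ≤ d, ∫sin²(nπx/d) dx = d/2 and ∫sin(nπx/d)·cos(nπx/d) dx = 0.
Normalization: ∫|φ|² dx = 0.80000.
⟨p⟩ = 0.0000 and ⟨p²⟩ = 3.8553.
(Δp)² = 3.8553 − (0.0000)² = 3.8553.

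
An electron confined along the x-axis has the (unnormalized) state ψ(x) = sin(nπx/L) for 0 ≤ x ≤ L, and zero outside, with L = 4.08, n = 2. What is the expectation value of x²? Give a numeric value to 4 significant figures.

5.338

⟨x²⟩ = ∫ x²·|ψ|² dx / ∫|ψ|² dx (integrals over the domain).
With sin²θ = (1 − cos2θ)/2 on 0 ≤ x ≤ L: ∫sin²(nπx/L) dx = L/2, ∫x·sin²(nπx/L) dx = L²/4, ∫x²·sin²(nπx/L) dx = L³·(1/6 − 1/(4n²π²)); higher powers xᵏ the same way, integrating xᵏ·cos(2nπx/L) by parts.
State is unnormalized: ∫|ψ|² dx = 2.0400, and ∫ψ*·x²·ψ dx = 10.889, so ⟨x²⟩ = 10.889 / 2.0400.
⟨x²⟩ = 5.3380.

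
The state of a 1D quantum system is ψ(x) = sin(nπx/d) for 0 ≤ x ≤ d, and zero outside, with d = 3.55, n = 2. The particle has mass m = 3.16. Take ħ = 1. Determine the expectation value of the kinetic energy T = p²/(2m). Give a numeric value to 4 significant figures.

T = −(ħ²/2m) d²/dx², so ⟨T⟩ = −(ħ²/2m) ∫ ψ*·ψ'' dx / ∫|ψ|² dx; with m = 3.16.
d/dx sin(nπx/d) = (nπ/d)·cos(nπx/d) and d²/dx² sin(nπx/d) = −(nπ/d)²·sin(nπx/d); on 0 ≤ x ≤ d, ∫sin²(nπx/d) dx = d/2 and ∫sin(nπx/d)·cos(nπx/d) dx = 0.
State is unnormalized: ∫|ψ|² dx = 1.7750, and ∫ψ*·(−ħ²/2m · ψ'') dx = 0.87980, so ⟨T⟩ = 0.87980 / 1.7750.
⟨T⟩ = 0.49566.

0.4957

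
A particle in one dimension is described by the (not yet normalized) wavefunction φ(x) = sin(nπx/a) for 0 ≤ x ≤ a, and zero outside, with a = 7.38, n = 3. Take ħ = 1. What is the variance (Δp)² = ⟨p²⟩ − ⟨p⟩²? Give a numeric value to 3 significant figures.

Compute ⟨p⟩ and ⟨p²⟩ separately; (Δp)² = ⟨p²⟩ − ⟨p⟩².
d/dx sin(nπx/a) = (nπ/a)·cos(nπx/a) and d²/dx² sin(nπx/a) = −(nπ/a)²·sin(nπx/a); on 0 ≤ x ≤ a, ∫sin²(nπx/a) dx = a/2 and ∫sin(nπx/a)·cos(nπx/a) dx = 0.
Normalization: ∫|φ|² dx = 3.6900.
⟨p⟩ = 0.0000 and ⟨p²⟩ = 1.6309.
(Δp)² = 1.6309 − (0.0000)² = 1.6309.

1.63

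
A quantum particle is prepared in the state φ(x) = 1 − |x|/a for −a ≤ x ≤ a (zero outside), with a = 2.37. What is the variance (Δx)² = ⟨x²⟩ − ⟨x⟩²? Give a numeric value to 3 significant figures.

0.562

Compute ⟨x⟩ and ⟨x²⟩ separately, then (Δx)² = ⟨x²⟩ − ⟨x⟩².
φ is even, so ∫ over [−a, a] = 2∫₀ᵃ with φ = 1 − x/a there: ∫₀ᵃ (1 − x/a)² dx = a/3, ∫₀ᵃ x²(1 − x/a)² dx = a³/30, ∫₀ᵃ x⁴(1 − x/a)² dx = a⁵/105.
Normalization: ∫|φ|² dx = 1.5800.
⟨x⟩ = 0.0000 and ⟨x²⟩ = 0.56169.
(Δx)² = 0.56169 − (0.0000)² = 0.56169.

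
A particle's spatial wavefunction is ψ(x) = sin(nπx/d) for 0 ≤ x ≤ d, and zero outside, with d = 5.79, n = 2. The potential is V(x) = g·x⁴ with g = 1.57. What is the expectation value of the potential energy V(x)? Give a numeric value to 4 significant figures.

309.9

⟨V⟩ = ∫ V(x)·|ψ|² dx / ∫|ψ|² dx.
With sin²θ = (1 − cos2θ)/2 on 0 ≤ x ≤ d: ∫sin²(nπx/d) dx = d/2, ∫x·sin²(nπx/d) dx = d²/4, ∫x²·sin²(nπx/d) dx = d³·(1/6 − 1/(4n²π²)); higher powers xᵏ the same way, integrating xᵏ·cos(2nπx/d) by parts.
State is unnormalized: ∫|ψ|² dx = 2.8950, and ∫ψ*·V(x)·ψ dx = 897.15, so ⟨V⟩ = 897.15 / 2.8950.
⟨V⟩ = 309.90.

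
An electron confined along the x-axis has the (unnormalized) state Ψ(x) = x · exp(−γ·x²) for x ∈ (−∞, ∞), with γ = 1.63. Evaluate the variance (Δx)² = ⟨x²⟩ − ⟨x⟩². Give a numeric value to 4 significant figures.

Compute ⟨x⟩ and ⟨x²⟩ separately, then (Δx)² = ⟨x²⟩ − ⟨x⟩².
Expand each integrand as polynomial × e^(−2γx²) and use ∫x^(2j)·e^(−2γx²) dx = (2j−1)!!/(4γ)^j · √(π/(2γ)), odd powers → 0; here √(π/(2γ)) = 0.98167.
Normalization: ∫|Ψ|² dx = 0.15056.
⟨x⟩ = 0.0000 and ⟨x²⟩ = 0.46012.
(Δx)² = 0.46012 − (0.0000)² = 0.46012.

0.4601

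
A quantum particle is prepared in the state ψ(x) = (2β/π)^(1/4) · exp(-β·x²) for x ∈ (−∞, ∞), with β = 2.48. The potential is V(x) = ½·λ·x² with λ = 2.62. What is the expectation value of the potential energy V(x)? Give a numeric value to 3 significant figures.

⟨V⟩ = ∫ V(x)·|ψ|² dx.
Gaussian moments: ∫x^(2j)·e^(−2βx²) dx = (2j−1)!!/(4β)^j · √(π/(2β)), odd powers integrate to 0; here √(π/(2β)) = 0.79586.
⟨V⟩ = 0.13206.

0.132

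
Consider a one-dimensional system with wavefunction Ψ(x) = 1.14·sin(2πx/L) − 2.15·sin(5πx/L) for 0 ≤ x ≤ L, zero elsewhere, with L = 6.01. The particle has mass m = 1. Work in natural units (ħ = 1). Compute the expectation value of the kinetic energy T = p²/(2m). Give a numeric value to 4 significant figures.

2.786

T = −(ħ²/2m) d²/dx², so ⟨T⟩ = −(ħ²/2m) ∫ Ψ*·Ψ'' dx / ∫|Ψ|² dx; with m = 1.
d²/dx² sin(jπx/L) = −(jπ/L)²·sin(jπx/L); on 0 ≤ x ≤ L, ∫sin²(jπx/L) dx = L/2 and ∫sin(jπx/L)·sin(lπx/L) dx = 0 for j ≠ l, so only diagonal terms survive in ∫|Ψ|² and ∫Ψ·Ψ″; ∫Ψ·Ψ′ dx = [Ψ²/2] between the walls = 0.
State is unnormalized: ∫|Ψ|² dx = 17.796, and ∫Ψ*·(−ħ²/2m · Ψ'') dx = 49.578, so ⟨T⟩ = 49.578 / 17.796.
⟨T⟩ = 2.7859.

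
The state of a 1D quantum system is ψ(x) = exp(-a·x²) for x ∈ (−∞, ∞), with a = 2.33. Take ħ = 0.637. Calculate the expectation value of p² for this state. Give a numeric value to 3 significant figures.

p² ψ = −ħ² d²ψ/dx²; ⟨p²⟩ = −ħ² ∫ ψ*·ψ'' dx / ∫|ψ|² dx.
Gaussian moments: ∫x^(2j)·e^(−2ax²) dx = (2j−1)!!/(4a)^j · √(π/(2a)), odd powers integrate to 0; here √(π/(2a)) = 0.82107. Derivatives: d/dx e^(−ax²) = −2ax·e^(−ax²), d²/dx² e^(−ax²) = (4a²x² − 2a)·e^(−ax²).
State is unnormalized: ∫|ψ|² dx = 0.82107, and ∫ψ*·(−ħ² ψ'') dx = 0.77628, so ⟨p²⟩ = 0.77628 / 0.82107.
⟨p²⟩ = 0.94544.

0.945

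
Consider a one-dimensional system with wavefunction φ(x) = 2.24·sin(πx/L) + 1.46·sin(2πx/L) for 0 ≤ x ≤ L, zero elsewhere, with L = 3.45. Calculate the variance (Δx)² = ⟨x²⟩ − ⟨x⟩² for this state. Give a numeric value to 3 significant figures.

Compute ⟨x⟩ and ⟨x²⟩ separately, then (Δx)² = ⟨x²⟩ − ⟨x⟩².
On 0 ≤ x ≤ L (j ≠ l): ∫sin²(jπx/L) dx = L/2, ∫sin(jπx/L)·sin(lπx/L) dx = 0; diagonal moments ∫x·sin²(jπx/L) dx = L²/4, ∫x²·sin²(jπx/L) dx = L³·(1/6 − 1/(4j²π²)); cross terms ∫x·sin(jπx/L)·sin(lπx/L) dx = 0 for j + l even and −4jlL²/(π²(j² − l²)²) for j + l odd, ∫x²·sin(jπx/L)·sin(lπx/L) dx = (−1)^(j+l)·4jlL³/(π²(j² − l²)²); higher powers the same way via product-to-sum and parts.
Normalization: ∫|φ|² dx = 12.332.
⟨x⟩ = 1.1564 and ⟨x²⟩ = 1.5378.
(Δx)² = 1.5378 − (1.1564)² = 0.20048.

0.200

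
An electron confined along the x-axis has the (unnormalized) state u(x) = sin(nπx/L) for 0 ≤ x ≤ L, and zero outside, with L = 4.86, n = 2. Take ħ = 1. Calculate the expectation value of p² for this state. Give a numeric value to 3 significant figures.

1.67

p² u = −ħ² d²u/dx²; ⟨p²⟩ = −ħ² ∫ u*·u'' dx / ∫|u|² dx.
d/dx sin(nπx/L) = (nπ/L)·cos(nπx/L) and d²/dx² sin(nπx/L) = −(nπ/L)²·sin(nπx/L); on 0 ≤ x ≤ L, ∫sin²(nπx/L) dx = L/2 and ∫sin(nπx/L)·cos(nπx/L) dx = 0.
State is unnormalized: ∫|u|² dx = 2.4300, and ∫u*·(−ħ² u'') dx = 4.0616, so ⟨p²⟩ = 4.0616 / 2.4300.
⟨p²⟩ = 1.6714.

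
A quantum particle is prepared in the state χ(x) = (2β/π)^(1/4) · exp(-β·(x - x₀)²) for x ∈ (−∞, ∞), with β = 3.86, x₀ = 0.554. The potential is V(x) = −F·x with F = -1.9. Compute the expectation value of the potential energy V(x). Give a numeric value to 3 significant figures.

1.05

⟨V⟩ = ∫ V(x)·|χ|² dx.
Gaussian moments (u = x − x₀): ∫u^(2j)·e^(−2βu²) du = (2j−1)!!/(4β)^j · √(π/(2β)), odd powers integrate to 0; here √(π/(2β)) = 0.63792.
⟨V⟩ = 1.0526.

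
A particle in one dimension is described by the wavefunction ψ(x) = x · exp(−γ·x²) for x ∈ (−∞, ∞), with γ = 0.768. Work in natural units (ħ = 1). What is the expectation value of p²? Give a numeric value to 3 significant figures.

2.30

p² ψ = −ħ² d²ψ/dx²; ⟨p²⟩ = −ħ² ∫ ψ*·ψ'' dx / ∫|ψ|² dx.
Expand each integrand as polynomial × e^(−2γx²) and use ∫x^(2j)·e^(−2γx²) dx = (2j−1)!!/(4γ)^j · √(π/(2γ)), odd powers → 0; here √(π/(2γ)) = 1.4301. Differentiate with the product rule, d/dx e^(−γx²) = −2γx·e^(−γx²).
State is unnormalized: ∫|ψ|² dx = 0.46554, and ∫ψ*·(−ħ² ψ'') dx = 1.0726, so ⟨p²⟩ = 1.0726 / 0.46554.
⟨p²⟩ = 2.3040.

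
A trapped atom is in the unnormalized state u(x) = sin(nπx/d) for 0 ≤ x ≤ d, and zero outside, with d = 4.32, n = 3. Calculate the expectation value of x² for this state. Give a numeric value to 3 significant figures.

6.12

⟨x²⟩ = ∫ x²·|u|² dx / ∫|u|² dx (integrals over the domain).
With sin²θ = (1 − cos2θ)/2 on 0 ≤ x ≤ d: ∫sin²(nπx/d) dx = d/2, ∫x·sin²(nπx/d) dx = d²/4, ∫x²·sin²(nπx/d) dx = d³·(1/6 − 1/(4n²π²)); higher powers xᵏ the same way, integrating xᵏ·cos(2nπx/d) by parts.
State is unnormalized: ∫|u|² dx = 2.1600, and ∫u*·x²·u dx = 13.210, so ⟨x²⟩ = 13.210 / 2.1600.
⟨x²⟩ = 6.1158.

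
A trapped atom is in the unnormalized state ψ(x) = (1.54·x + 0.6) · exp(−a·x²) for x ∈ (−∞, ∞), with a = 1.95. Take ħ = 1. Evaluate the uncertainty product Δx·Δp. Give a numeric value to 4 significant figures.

Δx = √(⟨x²⟩−⟨x⟩²), Δp = √(⟨p²⟩−⟨p⟩²).
Expand each integrand as polynomial × e^(−2ax²) and use ∫x^(2j)·e^(−2ax²) dx = (2j−1)!!/(4a)^j · √(π/(2a)), odd powers → 0; here √(π/(2a)) = 0.89752. Differentiate with the product rule, d/dx e^(−ax²) = −2ax·e^(−ax²).
Normalization: ∫|ψ|² dx = 0.59600.
⟨x⟩ = 0.35678, ⟨x²⟩ = 0.24561 ⇒ Δx = 0.34397.
⟨p⟩ = 0.0000, ⟨p²⟩ = 3.7357 ⇒ Δp = 1.9328.
Δx·Δp = 0.66482.

0.6648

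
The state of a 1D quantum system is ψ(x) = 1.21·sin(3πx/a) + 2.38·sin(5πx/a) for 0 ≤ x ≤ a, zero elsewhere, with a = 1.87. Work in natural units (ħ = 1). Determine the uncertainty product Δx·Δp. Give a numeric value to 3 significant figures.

Δx = √(⟨x²⟩−⟨x⟩²), Δp = √(⟨p²⟩−⟨p⟩²).
On 0 ≤ x ≤ a (j ≠ l): ∫sin²(jπx/a) dx = a/2, ∫sin(jπx/a)·sin(lπx/a) dx = 0; diagonal moments ∫x·sin²(jπx/a) dx = a²/4, ∫x²·sin²(jπx/a) dx = a³·(1/6 − 1/(4j²π²)); cross terms ∫x·sin(jπx/a)·sin(lπx/a) dx = 0 for j + l even and −4jla²/(π²(j² − l²)²) for j + l odd, ∫x²·sin(jπx/a)·sin(lπx/a) dx = (−1)^(j+l)·4jla³/(π²(j² − l²)²); higher powers the same way via product-to-sum and parts. d²/dx² sin(jπx/a) = −(jπ/a)²·sin(jπx/a); on 0 ≤ x ≤ a, ∫sin²(jπx/a) dx = a/2 and ∫sin(jπx/a)·sin(lπx/a) dx = 0 for j ≠ l, so only diagonal terms survive in ∫|ψ|² and ∫ψ·ψ″; ∫ψ·ψ′ dx = [ψ²/2] between the walls = 0.
Normalization: ∫|ψ|² dx = 6.6651.
⟨x⟩ = 0.93500, ⟨x²⟩ = 1.2901 ⇒ Δx = 0.64492.
⟨p⟩ = 0.0000, ⟨p²⟩ = 61.285 ⇒ Δp = 7.8285.
Δx·Δp = 5.0487.

5.05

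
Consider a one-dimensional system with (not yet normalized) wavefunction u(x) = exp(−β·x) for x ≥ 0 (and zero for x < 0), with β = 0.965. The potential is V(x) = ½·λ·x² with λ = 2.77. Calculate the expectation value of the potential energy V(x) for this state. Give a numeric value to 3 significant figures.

⟨V⟩ = ∫ V(x)·|u|² dx / ∫|u|² dx.
Every integrand reduces to terms xʲ·e^(−2βx) on [0, ∞); use ∫₀^∞ xʲ·e^(−2βx) dx = j!/(2β)^(j+1).
State is unnormalized: ∫|u|² dx = 0.51813, and ∫u*·V(x)·u dx = 0.38531, so ⟨V⟩ = 0.38531 / 0.51813.
⟨V⟩ = 0.74364.

0.744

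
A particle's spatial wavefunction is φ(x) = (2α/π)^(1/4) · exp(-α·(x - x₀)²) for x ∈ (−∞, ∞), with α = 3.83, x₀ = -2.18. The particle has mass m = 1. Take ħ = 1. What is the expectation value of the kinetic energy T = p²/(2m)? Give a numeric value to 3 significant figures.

1.92

T = −(ħ²/2m) d²/dx², so ⟨T⟩ = −(ħ²/2m) ∫ φ*·φ'' dx; with m = 1.
Gaussian moments (u = x − x₀): ∫u^(2j)·e^(−2αu²) du = (2j−1)!!/(4α)^j · √(π/(2α)), odd powers integrate to 0; here √(π/(2α)) = 0.64041. Derivatives: d/dx e^(−αu²) = −2αu·e^(−αu²), d²/dx² e^(−αu²) = (4α²u² − 2α)·e^(−αu²).
⟨T⟩ = 1.9150.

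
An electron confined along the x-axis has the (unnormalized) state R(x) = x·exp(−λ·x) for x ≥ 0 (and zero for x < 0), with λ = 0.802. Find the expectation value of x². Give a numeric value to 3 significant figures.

⟨x²⟩ = ∫ x²·|R|² dx / ∫|R|² dx (integrals over the domain).
Every integrand reduces to terms xʲ·e^(−2λx) on [0, ∞); use ∫₀^∞ xʲ·e^(−2λx) dx = j!/(2λ)^(j+1).
State is unnormalized: ∫|R|² dx = 0.48464, and ∫R*·x²·R dx = 2.2604, so ⟨x²⟩ = 2.2604 / 0.48464.
⟨x²⟩ = 4.6642.

4.66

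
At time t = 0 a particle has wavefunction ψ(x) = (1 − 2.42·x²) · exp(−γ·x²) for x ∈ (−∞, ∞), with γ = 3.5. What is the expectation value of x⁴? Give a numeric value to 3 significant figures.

0.00653

⟨x⁴⟩ = ∫ x⁴·|ψ|² dx / ∫|ψ|² dx (integrals over the domain).
Expand each integrand as polynomial × e^(−2γx²) and use ∫x^(2j)·e^(−2γx²) dx = (2j−1)!!/(4γ)^j · √(π/(2γ)), odd powers → 0; here √(π/(2γ)) = 0.66992.
State is unnormalized: ∫|ψ|² dx = 0.49837, and ∫ψ*·x⁴·ψ dx = 0.0032527, so ⟨x⁴⟩ = 0.0032527 / 0.49837.
⟨x⁴⟩ = 0.0065266.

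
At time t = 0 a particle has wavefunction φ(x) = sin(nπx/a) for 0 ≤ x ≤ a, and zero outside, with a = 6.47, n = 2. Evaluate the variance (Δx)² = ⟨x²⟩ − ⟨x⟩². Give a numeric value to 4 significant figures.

Compute ⟨x⟩ and ⟨x²⟩ separately, then (Δx)² = ⟨x²⟩ − ⟨x⟩².
With sin²θ = (1 − cos2θ)/2 on 0 ≤ x ≤ a: ∫sin²(nπx/a) dx = a/2, ∫x·sin²(nπx/a) dx = a²/4, ∫x²·sin²(nπx/a) dx = a³·(1/6 − 1/(4n²π²)); higher powers xᵏ the same way, integrating xᵏ·cos(2nπx/a) by parts.
Normalization: ∫|φ|² dx = 3.2350.
⟨x⟩ = 3.2350 and ⟨x²⟩ = 13.423.
(Δx)² = 13.423 − (3.2350)² = 2.9582.

2.958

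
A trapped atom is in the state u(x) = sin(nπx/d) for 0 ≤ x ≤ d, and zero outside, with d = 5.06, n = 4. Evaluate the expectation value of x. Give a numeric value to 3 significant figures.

2.53

⟨x⟩ = ∫ x·|u|² dx / ∫|u|² dx (integrals over the domain).
With sin²θ = (1 − cos2θ)/2 on 0 ≤ x ≤ d: ∫sin²(nπx/d) dx = d/2, ∫x·sin²(nπx/d) dx = d²/4, ∫x²·sin²(nπx/d) dx = d³·(1/6 − 1/(4n²π²)); higher powers xᵏ the same way, integrating xᵏ·cos(2nπx/d) by parts.
State is unnormalized: ∫|u|² dx = 2.5300, and ∫u*·x·u dx = 6.4009, so ⟨x⟩ = 6.4009 / 2.5300.
⟨x⟩ = 2.5300.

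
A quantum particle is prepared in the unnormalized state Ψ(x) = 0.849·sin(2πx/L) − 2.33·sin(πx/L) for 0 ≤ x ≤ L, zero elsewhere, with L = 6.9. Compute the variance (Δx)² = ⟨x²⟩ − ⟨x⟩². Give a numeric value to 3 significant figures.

Compute ⟨x⟩ and ⟨x²⟩ separately, then (Δx)² = ⟨x²⟩ − ⟨x⟩².
On 0 ≤ x ≤ L (j ≠ l): ∫sin²(jπx/L) dx = L/2, ∫sin(jπx/L)·sin(lπx/L) dx = 0; diagonal moments ∫x·sin²(jπx/L) dx = L²/4, ∫x²·sin²(jπx/L) dx = L³·(1/6 − 1/(4j²π²)); cross terms ∫x·sin(jπx/L)·sin(lπx/L) dx = 0 for j + l even and −4jlL²/(π²(j² − l²)²) for j + l odd, ∫x²·sin(jπx/L)·sin(lπx/L) dx = (−1)^(j+l)·4jlL³/(π²(j² − l²)²); higher powers the same way via product-to-sum and parts.
Normalization: ∫|Ψ|² dx = 21.216.
⟨x⟩ = 4.2496 and ⟨x²⟩ = 19.187.
(Δx)² = 19.187 − (4.2496)² = 1.1282.

1.13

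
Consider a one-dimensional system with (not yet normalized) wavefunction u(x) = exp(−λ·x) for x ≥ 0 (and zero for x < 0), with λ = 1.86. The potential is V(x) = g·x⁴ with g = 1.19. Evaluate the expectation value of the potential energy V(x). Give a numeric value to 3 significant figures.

0.149

⟨V⟩ = ∫ V(x)·|u|² dx / ∫|u|² dx.
Every integrand reduces to terms xʲ·e^(−2λx) on [0, ∞); use ∫₀^∞ xʲ·e^(−2λx) dx = j!/(2λ)^(j+1).
State is unnormalized: ∫|u|² dx = 0.26882, and ∫u*·V(x)·u dx = 0.040091, so ⟨V⟩ = 0.040091 / 0.26882.
⟨V⟩ = 0.14914.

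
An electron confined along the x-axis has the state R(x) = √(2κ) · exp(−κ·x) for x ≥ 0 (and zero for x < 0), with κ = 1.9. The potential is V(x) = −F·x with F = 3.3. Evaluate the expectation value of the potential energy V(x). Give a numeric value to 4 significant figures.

-0.8684

⟨V⟩ = ∫ V(x)·|R|² dx.
Every integrand reduces to terms xʲ·e^(−2κx) on [0, ∞); use ∫₀^∞ xʲ·e^(−2κx) dx = j!/(2κ)^(j+1).
⟨V⟩ = -0.86842.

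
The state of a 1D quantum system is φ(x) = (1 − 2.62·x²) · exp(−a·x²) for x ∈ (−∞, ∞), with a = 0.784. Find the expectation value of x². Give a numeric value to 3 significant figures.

⟨x²⟩ = ∫ x²·|φ|² dx / ∫|φ|² dx (integrals over the domain).
Expand each integrand as polynomial × e^(−2ax²) and use ∫x^(2j)·e^(−2ax²) dx = (2j−1)!!/(4a)^j · √(π/(2a)), odd powers → 0; here √(π/(2a)) = 1.4155.
State is unnormalized: ∫|φ|² dx = 2.0143, and ∫φ*·x²·φ dx = 2.9145, so ⟨x²⟩ = 2.9145 / 2.0143.
⟨x²⟩ = 1.4469.

1.45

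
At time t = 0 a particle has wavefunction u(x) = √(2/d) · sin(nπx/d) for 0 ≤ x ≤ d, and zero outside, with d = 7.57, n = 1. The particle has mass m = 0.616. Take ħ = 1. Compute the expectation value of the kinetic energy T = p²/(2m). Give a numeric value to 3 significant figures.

0.140

T = −(ħ²/2m) d²/dx², so ⟨T⟩ = −(ħ²/2m) ∫ u*·u'' dx; with m = 0.616.
d/dx sin(nπx/d) = (nπ/d)·cos(nπx/d) and d²/dx² sin(nπx/d) = −(nπ/d)²·sin(nπx/d); on 0 ≤ x ≤ d, ∫sin²(nπx/d) dx = d/2 and ∫sin(nπx/d)·cos(nπx/d) dx = 0.
⟨T⟩ = 0.13980.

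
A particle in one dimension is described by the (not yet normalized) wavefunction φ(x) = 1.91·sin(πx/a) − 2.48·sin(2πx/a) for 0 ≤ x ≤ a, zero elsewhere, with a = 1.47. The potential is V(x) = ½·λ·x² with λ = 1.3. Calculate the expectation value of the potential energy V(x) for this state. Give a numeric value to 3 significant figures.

0.675

⟨V⟩ = ∫ V(x)·|φ|² dx / ∫|φ|² dx.
On 0 ≤ x ≤ a (j ≠ l): ∫sin²(jπx/a) dx = a/2, ∫sin(jπx/a)·sin(lπx/a) dx = 0; diagonal moments ∫x·sin²(jπx/a) dx = a²/4, ∫x²·sin²(jπx/a) dx = a³·(1/6 − 1/(4j²π²)); cross terms ∫x·sin(jπx/a)·sin(lπx/a) dx = 0 for j + l even and −4jla²/(π²(j² − l²)²) for j + l odd, ∫x²·sin(jπx/a)·sin(lπx/a) dx = (−1)^(j+l)·4jla³/(π²(j² − l²)²); higher powers the same way via product-to-sum and parts.
State is unnormalized: ∫|φ|² dx = 7.2019, and ∫φ*·V(x)·φ dx = 4.8624, so ⟨V⟩ = 4.8624 / 7.2019.
⟨V⟩ = 0.67515.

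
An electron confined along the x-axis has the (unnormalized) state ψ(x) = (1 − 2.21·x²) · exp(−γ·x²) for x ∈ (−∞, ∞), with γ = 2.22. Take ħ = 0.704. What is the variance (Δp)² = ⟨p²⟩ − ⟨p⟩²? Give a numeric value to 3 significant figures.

Compute ⟨p⟩ and ⟨p²⟩ separately; (Δp)² = ⟨p²⟩ − ⟨p⟩².
Expand each integrand as polynomial × e^(−2γx²) and use ∫x^(2j)·e^(−2γx²) dx = (2j−1)!!/(4γ)^j · √(π/(2γ)), odd powers → 0; here √(π/(2γ)) = 0.84117. Differentiate with the product rule, d/dx e^(−γx²) = −2γx·e^(−γx²).
Normalization: ∫|ψ|² dx = 0.57878.
⟨p⟩ = 0.0000 and ⟨p²⟩ = 3.0883.
(Δp)² = 3.0883 − (0.0000)² = 3.0883.

3.09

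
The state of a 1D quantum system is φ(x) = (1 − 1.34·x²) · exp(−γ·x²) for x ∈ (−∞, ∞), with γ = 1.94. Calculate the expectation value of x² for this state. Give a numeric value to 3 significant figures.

⟨x²⟩ = ∫ x²·|φ|² dx / ∫|φ|² dx (integrals over the domain).
Expand each integrand as polynomial × e^(−2γx²) and use ∫x^(2j)·e^(−2γx²) dx = (2j−1)!!/(4γ)^j · √(π/(2γ)), odd powers → 0; here √(π/(2γ)) = 0.89983.
State is unnormalized: ∫|φ|² dx = 0.66956, and ∫φ*·x²·φ dx = 0.047681, so ⟨x²⟩ = 0.047681 / 0.66956.
⟨x²⟩ = 0.071213.

0.0712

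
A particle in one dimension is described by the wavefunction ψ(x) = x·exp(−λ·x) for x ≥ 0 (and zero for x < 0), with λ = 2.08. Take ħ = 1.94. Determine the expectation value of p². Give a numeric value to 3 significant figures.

16.3

p² ψ = −ħ² d²ψ/dx²; ⟨p²⟩ = −ħ² ∫ ψ*·ψ'' dx / ∫|ψ|² dx.
Differentiate x·exp(−λ·x) with the product rule; every integrand then reduces to terms xʲ·e^(−2λx) on [0, ∞), with ∫₀^∞ xʲ·e^(−2λx) dx = j!/(2λ)^(j+1).
State is unnormalized: ∫|ψ|² dx = 0.027781, and ∫ψ*·(−ħ² ψ'') dx = 0.45236, so ⟨p²⟩ = 0.45236 / 0.027781.
⟨p²⟩ = 16.283.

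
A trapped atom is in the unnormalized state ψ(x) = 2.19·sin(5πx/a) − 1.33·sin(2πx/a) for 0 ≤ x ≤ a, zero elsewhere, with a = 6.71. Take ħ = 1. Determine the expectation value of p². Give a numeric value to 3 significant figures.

p² ψ = −ħ² d²ψ/dx²; ⟨p²⟩ = −ħ² ∫ ψ*·ψ'' dx / ∫|ψ|² dx.
d²/dx² sin(jπx/a) = −(jπ/a)²·sin(jπx/a); on 0 ≤ x ≤ a, ∫sin²(jπx/a) dx = a/2 and ∫sin(jπx/a)·sin(lπx/a) dx = 0 for j ≠ l, so only diagonal terms survive in ∫|ψ|² and ∫ψ·ψ″; ∫ψ·ψ′ dx = [ψ²/2] between the walls = 0.
State is unnormalized: ∫|ψ|² dx = 22.026, and ∫ψ*·(−ħ² ψ'') dx = 93.385, so ⟨p²⟩ = 93.385 / 22.026.
⟨p²⟩ = 4.2398.

4.24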